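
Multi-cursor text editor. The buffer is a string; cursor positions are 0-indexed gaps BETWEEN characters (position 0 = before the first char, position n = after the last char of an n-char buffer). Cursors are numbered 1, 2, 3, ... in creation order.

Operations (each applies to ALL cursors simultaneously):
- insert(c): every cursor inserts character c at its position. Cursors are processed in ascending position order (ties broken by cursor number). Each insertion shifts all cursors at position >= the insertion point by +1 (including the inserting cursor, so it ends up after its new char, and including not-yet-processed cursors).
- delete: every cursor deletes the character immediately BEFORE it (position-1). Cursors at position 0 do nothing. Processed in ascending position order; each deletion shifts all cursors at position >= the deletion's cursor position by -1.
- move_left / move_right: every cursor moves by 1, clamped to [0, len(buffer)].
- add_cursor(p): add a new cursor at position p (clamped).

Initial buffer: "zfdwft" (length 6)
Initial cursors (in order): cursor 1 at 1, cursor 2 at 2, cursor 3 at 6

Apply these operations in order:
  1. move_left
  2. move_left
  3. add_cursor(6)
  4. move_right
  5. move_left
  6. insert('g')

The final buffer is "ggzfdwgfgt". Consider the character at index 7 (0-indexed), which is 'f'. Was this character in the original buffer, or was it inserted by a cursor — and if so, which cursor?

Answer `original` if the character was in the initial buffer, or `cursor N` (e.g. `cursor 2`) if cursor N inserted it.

After op 1 (move_left): buffer="zfdwft" (len 6), cursors c1@0 c2@1 c3@5, authorship ......
After op 2 (move_left): buffer="zfdwft" (len 6), cursors c1@0 c2@0 c3@4, authorship ......
After op 3 (add_cursor(6)): buffer="zfdwft" (len 6), cursors c1@0 c2@0 c3@4 c4@6, authorship ......
After op 4 (move_right): buffer="zfdwft" (len 6), cursors c1@1 c2@1 c3@5 c4@6, authorship ......
After op 5 (move_left): buffer="zfdwft" (len 6), cursors c1@0 c2@0 c3@4 c4@5, authorship ......
After op 6 (insert('g')): buffer="ggzfdwgfgt" (len 10), cursors c1@2 c2@2 c3@7 c4@9, authorship 12....3.4.
Authorship (.=original, N=cursor N): 1 2 . . . . 3 . 4 .
Index 7: author = original

Answer: original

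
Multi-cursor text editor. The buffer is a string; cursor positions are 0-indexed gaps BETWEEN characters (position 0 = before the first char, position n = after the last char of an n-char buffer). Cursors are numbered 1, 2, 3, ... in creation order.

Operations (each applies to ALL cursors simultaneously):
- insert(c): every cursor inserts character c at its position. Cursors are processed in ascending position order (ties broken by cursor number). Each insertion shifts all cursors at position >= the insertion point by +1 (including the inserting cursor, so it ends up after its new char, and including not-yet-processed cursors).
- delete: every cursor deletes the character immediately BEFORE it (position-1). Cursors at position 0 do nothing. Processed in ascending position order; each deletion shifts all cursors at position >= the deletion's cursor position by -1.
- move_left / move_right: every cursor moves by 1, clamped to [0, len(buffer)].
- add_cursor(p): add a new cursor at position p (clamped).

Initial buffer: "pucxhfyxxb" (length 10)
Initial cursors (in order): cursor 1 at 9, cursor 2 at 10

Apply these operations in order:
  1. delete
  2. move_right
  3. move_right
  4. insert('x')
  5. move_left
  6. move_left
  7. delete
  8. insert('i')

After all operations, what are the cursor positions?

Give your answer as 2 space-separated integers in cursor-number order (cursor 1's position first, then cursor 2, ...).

Answer: 8 8

Derivation:
After op 1 (delete): buffer="pucxhfyx" (len 8), cursors c1@8 c2@8, authorship ........
After op 2 (move_right): buffer="pucxhfyx" (len 8), cursors c1@8 c2@8, authorship ........
After op 3 (move_right): buffer="pucxhfyx" (len 8), cursors c1@8 c2@8, authorship ........
After op 4 (insert('x')): buffer="pucxhfyxxx" (len 10), cursors c1@10 c2@10, authorship ........12
After op 5 (move_left): buffer="pucxhfyxxx" (len 10), cursors c1@9 c2@9, authorship ........12
After op 6 (move_left): buffer="pucxhfyxxx" (len 10), cursors c1@8 c2@8, authorship ........12
After op 7 (delete): buffer="pucxhfxx" (len 8), cursors c1@6 c2@6, authorship ......12
After op 8 (insert('i')): buffer="pucxhfiixx" (len 10), cursors c1@8 c2@8, authorship ......1212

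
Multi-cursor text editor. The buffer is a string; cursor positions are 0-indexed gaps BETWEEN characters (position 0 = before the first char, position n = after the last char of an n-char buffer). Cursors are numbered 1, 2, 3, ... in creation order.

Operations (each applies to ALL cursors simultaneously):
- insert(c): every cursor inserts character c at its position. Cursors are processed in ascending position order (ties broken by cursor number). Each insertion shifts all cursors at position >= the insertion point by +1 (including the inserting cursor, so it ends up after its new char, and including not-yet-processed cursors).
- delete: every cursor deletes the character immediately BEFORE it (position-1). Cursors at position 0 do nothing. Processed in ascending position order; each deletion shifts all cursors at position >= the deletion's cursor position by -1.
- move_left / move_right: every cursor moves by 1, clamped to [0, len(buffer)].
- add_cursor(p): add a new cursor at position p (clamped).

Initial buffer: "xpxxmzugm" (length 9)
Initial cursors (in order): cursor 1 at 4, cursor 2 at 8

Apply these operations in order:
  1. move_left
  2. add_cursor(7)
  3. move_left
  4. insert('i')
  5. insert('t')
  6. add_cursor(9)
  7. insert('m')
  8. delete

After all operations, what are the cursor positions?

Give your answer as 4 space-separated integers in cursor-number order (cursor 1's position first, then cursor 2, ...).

Answer: 4 12 12 9

Derivation:
After op 1 (move_left): buffer="xpxxmzugm" (len 9), cursors c1@3 c2@7, authorship .........
After op 2 (add_cursor(7)): buffer="xpxxmzugm" (len 9), cursors c1@3 c2@7 c3@7, authorship .........
After op 3 (move_left): buffer="xpxxmzugm" (len 9), cursors c1@2 c2@6 c3@6, authorship .........
After op 4 (insert('i')): buffer="xpixxmziiugm" (len 12), cursors c1@3 c2@9 c3@9, authorship ..1....23...
After op 5 (insert('t')): buffer="xpitxxmziittugm" (len 15), cursors c1@4 c2@12 c3@12, authorship ..11....2323...
After op 6 (add_cursor(9)): buffer="xpitxxmziittugm" (len 15), cursors c1@4 c4@9 c2@12 c3@12, authorship ..11....2323...
After op 7 (insert('m')): buffer="xpitmxxmzimittmmugm" (len 19), cursors c1@5 c4@11 c2@16 c3@16, authorship ..111....2432323...
After op 8 (delete): buffer="xpitxxmziittugm" (len 15), cursors c1@4 c4@9 c2@12 c3@12, authorship ..11....2323...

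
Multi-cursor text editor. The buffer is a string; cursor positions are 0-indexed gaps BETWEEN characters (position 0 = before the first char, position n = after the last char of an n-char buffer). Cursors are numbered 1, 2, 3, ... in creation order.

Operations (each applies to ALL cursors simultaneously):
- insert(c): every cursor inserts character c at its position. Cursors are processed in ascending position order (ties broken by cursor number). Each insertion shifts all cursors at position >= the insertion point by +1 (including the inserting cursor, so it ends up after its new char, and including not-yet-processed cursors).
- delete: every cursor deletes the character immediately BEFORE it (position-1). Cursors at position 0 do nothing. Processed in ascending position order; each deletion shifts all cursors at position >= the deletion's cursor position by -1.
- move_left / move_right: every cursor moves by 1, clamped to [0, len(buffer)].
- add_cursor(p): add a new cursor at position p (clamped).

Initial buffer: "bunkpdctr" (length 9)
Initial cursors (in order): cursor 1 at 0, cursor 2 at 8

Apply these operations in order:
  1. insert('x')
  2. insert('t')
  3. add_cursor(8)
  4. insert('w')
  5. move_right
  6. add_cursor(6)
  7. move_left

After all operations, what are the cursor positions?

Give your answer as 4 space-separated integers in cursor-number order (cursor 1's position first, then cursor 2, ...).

After op 1 (insert('x')): buffer="xbunkpdctxr" (len 11), cursors c1@1 c2@10, authorship 1........2.
After op 2 (insert('t')): buffer="xtbunkpdctxtr" (len 13), cursors c1@2 c2@12, authorship 11........22.
After op 3 (add_cursor(8)): buffer="xtbunkpdctxtr" (len 13), cursors c1@2 c3@8 c2@12, authorship 11........22.
After op 4 (insert('w')): buffer="xtwbunkpdwctxtwr" (len 16), cursors c1@3 c3@10 c2@15, authorship 111......3..222.
After op 5 (move_right): buffer="xtwbunkpdwctxtwr" (len 16), cursors c1@4 c3@11 c2@16, authorship 111......3..222.
After op 6 (add_cursor(6)): buffer="xtwbunkpdwctxtwr" (len 16), cursors c1@4 c4@6 c3@11 c2@16, authorship 111......3..222.
After op 7 (move_left): buffer="xtwbunkpdwctxtwr" (len 16), cursors c1@3 c4@5 c3@10 c2@15, authorship 111......3..222.

Answer: 3 15 10 5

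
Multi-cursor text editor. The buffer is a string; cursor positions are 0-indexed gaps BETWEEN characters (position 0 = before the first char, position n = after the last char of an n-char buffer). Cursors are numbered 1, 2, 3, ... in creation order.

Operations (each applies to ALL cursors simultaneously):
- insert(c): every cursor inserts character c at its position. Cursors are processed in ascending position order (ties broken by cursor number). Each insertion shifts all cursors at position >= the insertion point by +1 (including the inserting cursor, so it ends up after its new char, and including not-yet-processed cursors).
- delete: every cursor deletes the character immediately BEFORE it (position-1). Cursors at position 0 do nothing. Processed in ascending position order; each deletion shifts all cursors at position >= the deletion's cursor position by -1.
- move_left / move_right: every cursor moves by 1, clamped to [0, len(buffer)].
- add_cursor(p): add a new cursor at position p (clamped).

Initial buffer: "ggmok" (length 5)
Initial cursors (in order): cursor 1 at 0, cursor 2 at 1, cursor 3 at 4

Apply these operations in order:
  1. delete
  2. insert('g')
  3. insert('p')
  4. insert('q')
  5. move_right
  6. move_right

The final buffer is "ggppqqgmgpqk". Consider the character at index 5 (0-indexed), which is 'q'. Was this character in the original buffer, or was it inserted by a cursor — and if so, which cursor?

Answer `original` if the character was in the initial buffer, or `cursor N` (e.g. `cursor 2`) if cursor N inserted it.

Answer: cursor 2

Derivation:
After op 1 (delete): buffer="gmk" (len 3), cursors c1@0 c2@0 c3@2, authorship ...
After op 2 (insert('g')): buffer="gggmgk" (len 6), cursors c1@2 c2@2 c3@5, authorship 12..3.
After op 3 (insert('p')): buffer="ggppgmgpk" (len 9), cursors c1@4 c2@4 c3@8, authorship 1212..33.
After op 4 (insert('q')): buffer="ggppqqgmgpqk" (len 12), cursors c1@6 c2@6 c3@11, authorship 121212..333.
After op 5 (move_right): buffer="ggppqqgmgpqk" (len 12), cursors c1@7 c2@7 c3@12, authorship 121212..333.
After op 6 (move_right): buffer="ggppqqgmgpqk" (len 12), cursors c1@8 c2@8 c3@12, authorship 121212..333.
Authorship (.=original, N=cursor N): 1 2 1 2 1 2 . . 3 3 3 .
Index 5: author = 2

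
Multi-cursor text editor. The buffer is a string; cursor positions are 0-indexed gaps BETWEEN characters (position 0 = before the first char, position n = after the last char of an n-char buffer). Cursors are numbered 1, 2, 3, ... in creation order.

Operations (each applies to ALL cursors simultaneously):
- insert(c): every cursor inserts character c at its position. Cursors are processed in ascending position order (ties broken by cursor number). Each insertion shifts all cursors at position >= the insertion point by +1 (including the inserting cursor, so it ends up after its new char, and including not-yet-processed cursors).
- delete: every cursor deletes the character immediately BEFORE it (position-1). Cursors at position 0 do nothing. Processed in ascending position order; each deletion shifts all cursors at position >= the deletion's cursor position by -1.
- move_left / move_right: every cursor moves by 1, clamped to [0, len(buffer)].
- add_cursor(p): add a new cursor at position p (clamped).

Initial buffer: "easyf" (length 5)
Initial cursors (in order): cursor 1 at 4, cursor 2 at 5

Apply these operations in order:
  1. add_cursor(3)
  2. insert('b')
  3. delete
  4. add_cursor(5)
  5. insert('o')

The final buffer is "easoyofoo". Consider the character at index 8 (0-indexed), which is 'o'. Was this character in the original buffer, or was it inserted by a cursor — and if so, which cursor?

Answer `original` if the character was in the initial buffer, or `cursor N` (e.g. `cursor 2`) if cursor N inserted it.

Answer: cursor 4

Derivation:
After op 1 (add_cursor(3)): buffer="easyf" (len 5), cursors c3@3 c1@4 c2@5, authorship .....
After op 2 (insert('b')): buffer="easbybfb" (len 8), cursors c3@4 c1@6 c2@8, authorship ...3.1.2
After op 3 (delete): buffer="easyf" (len 5), cursors c3@3 c1@4 c2@5, authorship .....
After op 4 (add_cursor(5)): buffer="easyf" (len 5), cursors c3@3 c1@4 c2@5 c4@5, authorship .....
After op 5 (insert('o')): buffer="easoyofoo" (len 9), cursors c3@4 c1@6 c2@9 c4@9, authorship ...3.1.24
Authorship (.=original, N=cursor N): . . . 3 . 1 . 2 4
Index 8: author = 4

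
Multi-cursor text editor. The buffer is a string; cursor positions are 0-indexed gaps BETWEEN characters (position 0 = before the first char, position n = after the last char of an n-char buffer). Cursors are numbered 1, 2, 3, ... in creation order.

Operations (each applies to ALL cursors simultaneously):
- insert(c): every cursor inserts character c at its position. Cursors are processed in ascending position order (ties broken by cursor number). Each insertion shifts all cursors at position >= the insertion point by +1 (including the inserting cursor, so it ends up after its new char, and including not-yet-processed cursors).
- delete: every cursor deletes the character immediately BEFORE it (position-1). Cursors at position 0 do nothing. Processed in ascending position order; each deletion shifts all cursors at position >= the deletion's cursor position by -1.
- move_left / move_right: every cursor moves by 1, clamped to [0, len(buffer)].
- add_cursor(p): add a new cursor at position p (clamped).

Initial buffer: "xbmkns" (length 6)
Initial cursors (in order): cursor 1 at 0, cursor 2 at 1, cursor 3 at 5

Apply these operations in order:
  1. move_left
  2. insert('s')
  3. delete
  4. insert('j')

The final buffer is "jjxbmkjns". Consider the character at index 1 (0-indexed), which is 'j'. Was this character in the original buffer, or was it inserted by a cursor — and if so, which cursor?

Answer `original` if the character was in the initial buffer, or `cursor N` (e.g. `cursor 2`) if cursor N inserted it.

Answer: cursor 2

Derivation:
After op 1 (move_left): buffer="xbmkns" (len 6), cursors c1@0 c2@0 c3@4, authorship ......
After op 2 (insert('s')): buffer="ssxbmksns" (len 9), cursors c1@2 c2@2 c3@7, authorship 12....3..
After op 3 (delete): buffer="xbmkns" (len 6), cursors c1@0 c2@0 c3@4, authorship ......
After op 4 (insert('j')): buffer="jjxbmkjns" (len 9), cursors c1@2 c2@2 c3@7, authorship 12....3..
Authorship (.=original, N=cursor N): 1 2 . . . . 3 . .
Index 1: author = 2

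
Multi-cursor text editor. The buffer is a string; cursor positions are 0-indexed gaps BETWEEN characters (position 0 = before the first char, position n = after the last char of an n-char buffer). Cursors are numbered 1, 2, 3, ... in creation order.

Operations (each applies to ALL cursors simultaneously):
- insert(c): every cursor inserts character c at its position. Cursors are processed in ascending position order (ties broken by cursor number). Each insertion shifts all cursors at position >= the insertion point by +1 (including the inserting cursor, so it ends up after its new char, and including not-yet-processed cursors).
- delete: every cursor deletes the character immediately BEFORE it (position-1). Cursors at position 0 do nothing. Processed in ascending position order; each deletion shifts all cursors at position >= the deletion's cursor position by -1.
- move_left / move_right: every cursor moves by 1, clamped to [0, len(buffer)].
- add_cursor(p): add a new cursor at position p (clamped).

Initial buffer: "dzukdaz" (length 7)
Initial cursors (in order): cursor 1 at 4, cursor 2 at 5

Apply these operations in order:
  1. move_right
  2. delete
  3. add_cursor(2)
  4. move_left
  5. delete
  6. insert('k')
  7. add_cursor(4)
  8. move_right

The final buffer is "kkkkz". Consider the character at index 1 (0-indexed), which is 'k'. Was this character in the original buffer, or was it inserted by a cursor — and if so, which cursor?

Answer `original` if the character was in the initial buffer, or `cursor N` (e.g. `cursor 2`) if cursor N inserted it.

Answer: cursor 2

Derivation:
After op 1 (move_right): buffer="dzukdaz" (len 7), cursors c1@5 c2@6, authorship .......
After op 2 (delete): buffer="dzukz" (len 5), cursors c1@4 c2@4, authorship .....
After op 3 (add_cursor(2)): buffer="dzukz" (len 5), cursors c3@2 c1@4 c2@4, authorship .....
After op 4 (move_left): buffer="dzukz" (len 5), cursors c3@1 c1@3 c2@3, authorship .....
After op 5 (delete): buffer="kz" (len 2), cursors c1@0 c2@0 c3@0, authorship ..
After op 6 (insert('k')): buffer="kkkkz" (len 5), cursors c1@3 c2@3 c3@3, authorship 123..
After op 7 (add_cursor(4)): buffer="kkkkz" (len 5), cursors c1@3 c2@3 c3@3 c4@4, authorship 123..
After op 8 (move_right): buffer="kkkkz" (len 5), cursors c1@4 c2@4 c3@4 c4@5, authorship 123..
Authorship (.=original, N=cursor N): 1 2 3 . .
Index 1: author = 2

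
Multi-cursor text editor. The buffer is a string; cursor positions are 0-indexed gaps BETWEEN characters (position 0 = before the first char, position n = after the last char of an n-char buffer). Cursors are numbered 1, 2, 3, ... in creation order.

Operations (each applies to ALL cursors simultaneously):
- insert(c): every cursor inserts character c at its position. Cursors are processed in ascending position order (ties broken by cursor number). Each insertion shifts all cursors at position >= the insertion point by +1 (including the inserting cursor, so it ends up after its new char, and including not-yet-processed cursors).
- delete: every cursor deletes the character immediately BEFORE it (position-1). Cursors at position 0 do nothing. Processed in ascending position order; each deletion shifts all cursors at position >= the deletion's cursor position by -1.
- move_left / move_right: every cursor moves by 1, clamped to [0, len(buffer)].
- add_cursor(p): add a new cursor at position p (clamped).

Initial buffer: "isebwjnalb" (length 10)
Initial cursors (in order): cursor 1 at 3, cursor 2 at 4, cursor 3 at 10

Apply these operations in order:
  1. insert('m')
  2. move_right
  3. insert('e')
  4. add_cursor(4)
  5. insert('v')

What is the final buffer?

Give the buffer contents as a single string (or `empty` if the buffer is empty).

After op 1 (insert('m')): buffer="isembmwjnalbm" (len 13), cursors c1@4 c2@6 c3@13, authorship ...1.2......3
After op 2 (move_right): buffer="isembmwjnalbm" (len 13), cursors c1@5 c2@7 c3@13, authorship ...1.2......3
After op 3 (insert('e')): buffer="isembemwejnalbme" (len 16), cursors c1@6 c2@9 c3@16, authorship ...1.12.2.....33
After op 4 (add_cursor(4)): buffer="isembemwejnalbme" (len 16), cursors c4@4 c1@6 c2@9 c3@16, authorship ...1.12.2.....33
After op 5 (insert('v')): buffer="isemvbevmwevjnalbmev" (len 20), cursors c4@5 c1@8 c2@12 c3@20, authorship ...14.112.22.....333

Answer: isemvbevmwevjnalbmev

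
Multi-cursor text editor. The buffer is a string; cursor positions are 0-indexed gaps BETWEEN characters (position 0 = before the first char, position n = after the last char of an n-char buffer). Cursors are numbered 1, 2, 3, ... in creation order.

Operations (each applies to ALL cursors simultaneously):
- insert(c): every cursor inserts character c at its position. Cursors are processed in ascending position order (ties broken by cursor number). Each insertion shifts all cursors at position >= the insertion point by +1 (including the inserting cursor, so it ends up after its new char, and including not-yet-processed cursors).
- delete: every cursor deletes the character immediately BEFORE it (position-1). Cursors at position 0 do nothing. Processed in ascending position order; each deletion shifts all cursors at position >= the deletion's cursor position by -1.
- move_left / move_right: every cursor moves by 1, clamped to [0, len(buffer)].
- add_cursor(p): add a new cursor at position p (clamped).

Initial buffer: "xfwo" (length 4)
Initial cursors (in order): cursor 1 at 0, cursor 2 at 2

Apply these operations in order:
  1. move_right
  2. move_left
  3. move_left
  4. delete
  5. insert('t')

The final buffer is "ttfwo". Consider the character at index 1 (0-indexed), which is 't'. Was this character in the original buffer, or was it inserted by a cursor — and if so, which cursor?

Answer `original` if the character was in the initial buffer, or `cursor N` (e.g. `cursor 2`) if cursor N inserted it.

After op 1 (move_right): buffer="xfwo" (len 4), cursors c1@1 c2@3, authorship ....
After op 2 (move_left): buffer="xfwo" (len 4), cursors c1@0 c2@2, authorship ....
After op 3 (move_left): buffer="xfwo" (len 4), cursors c1@0 c2@1, authorship ....
After op 4 (delete): buffer="fwo" (len 3), cursors c1@0 c2@0, authorship ...
After op 5 (insert('t')): buffer="ttfwo" (len 5), cursors c1@2 c2@2, authorship 12...
Authorship (.=original, N=cursor N): 1 2 . . .
Index 1: author = 2

Answer: cursor 2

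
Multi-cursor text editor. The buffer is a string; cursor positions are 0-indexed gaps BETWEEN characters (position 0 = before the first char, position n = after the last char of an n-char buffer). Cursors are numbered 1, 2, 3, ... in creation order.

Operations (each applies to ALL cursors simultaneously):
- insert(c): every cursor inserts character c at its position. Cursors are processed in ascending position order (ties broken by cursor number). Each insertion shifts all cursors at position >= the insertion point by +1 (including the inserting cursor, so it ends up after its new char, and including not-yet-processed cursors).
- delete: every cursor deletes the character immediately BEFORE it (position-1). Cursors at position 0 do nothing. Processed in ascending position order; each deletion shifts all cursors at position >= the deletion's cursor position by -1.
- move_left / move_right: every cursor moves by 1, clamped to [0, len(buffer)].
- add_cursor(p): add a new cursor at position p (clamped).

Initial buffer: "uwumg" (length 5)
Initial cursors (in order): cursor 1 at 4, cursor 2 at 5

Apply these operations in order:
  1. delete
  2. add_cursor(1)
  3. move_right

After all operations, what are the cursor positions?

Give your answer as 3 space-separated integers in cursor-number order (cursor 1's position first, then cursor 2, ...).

Answer: 3 3 2

Derivation:
After op 1 (delete): buffer="uwu" (len 3), cursors c1@3 c2@3, authorship ...
After op 2 (add_cursor(1)): buffer="uwu" (len 3), cursors c3@1 c1@3 c2@3, authorship ...
After op 3 (move_right): buffer="uwu" (len 3), cursors c3@2 c1@3 c2@3, authorship ...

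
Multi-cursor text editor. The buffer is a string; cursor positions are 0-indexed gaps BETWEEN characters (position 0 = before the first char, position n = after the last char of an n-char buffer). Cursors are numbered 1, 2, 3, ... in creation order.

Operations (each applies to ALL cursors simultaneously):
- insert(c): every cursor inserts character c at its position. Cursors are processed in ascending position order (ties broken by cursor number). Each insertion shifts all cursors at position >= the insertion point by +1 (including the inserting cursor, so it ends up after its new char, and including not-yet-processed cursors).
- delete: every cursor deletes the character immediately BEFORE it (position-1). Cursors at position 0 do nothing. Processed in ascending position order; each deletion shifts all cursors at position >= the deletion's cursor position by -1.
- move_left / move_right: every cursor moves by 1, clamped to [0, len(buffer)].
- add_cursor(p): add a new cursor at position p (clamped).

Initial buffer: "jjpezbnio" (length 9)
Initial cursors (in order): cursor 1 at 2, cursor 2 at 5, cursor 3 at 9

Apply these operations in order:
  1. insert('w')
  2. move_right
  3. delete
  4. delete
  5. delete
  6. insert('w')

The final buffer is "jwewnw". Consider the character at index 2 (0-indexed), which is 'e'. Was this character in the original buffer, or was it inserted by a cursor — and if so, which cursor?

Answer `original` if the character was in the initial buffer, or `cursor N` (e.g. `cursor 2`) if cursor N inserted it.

After op 1 (insert('w')): buffer="jjwpezwbniow" (len 12), cursors c1@3 c2@7 c3@12, authorship ..1...2....3
After op 2 (move_right): buffer="jjwpezwbniow" (len 12), cursors c1@4 c2@8 c3@12, authorship ..1...2....3
After op 3 (delete): buffer="jjwezwnio" (len 9), cursors c1@3 c2@6 c3@9, authorship ..1..2...
After op 4 (delete): buffer="jjezni" (len 6), cursors c1@2 c2@4 c3@6, authorship ......
After op 5 (delete): buffer="jen" (len 3), cursors c1@1 c2@2 c3@3, authorship ...
After op 6 (insert('w')): buffer="jwewnw" (len 6), cursors c1@2 c2@4 c3@6, authorship .1.2.3
Authorship (.=original, N=cursor N): . 1 . 2 . 3
Index 2: author = original

Answer: original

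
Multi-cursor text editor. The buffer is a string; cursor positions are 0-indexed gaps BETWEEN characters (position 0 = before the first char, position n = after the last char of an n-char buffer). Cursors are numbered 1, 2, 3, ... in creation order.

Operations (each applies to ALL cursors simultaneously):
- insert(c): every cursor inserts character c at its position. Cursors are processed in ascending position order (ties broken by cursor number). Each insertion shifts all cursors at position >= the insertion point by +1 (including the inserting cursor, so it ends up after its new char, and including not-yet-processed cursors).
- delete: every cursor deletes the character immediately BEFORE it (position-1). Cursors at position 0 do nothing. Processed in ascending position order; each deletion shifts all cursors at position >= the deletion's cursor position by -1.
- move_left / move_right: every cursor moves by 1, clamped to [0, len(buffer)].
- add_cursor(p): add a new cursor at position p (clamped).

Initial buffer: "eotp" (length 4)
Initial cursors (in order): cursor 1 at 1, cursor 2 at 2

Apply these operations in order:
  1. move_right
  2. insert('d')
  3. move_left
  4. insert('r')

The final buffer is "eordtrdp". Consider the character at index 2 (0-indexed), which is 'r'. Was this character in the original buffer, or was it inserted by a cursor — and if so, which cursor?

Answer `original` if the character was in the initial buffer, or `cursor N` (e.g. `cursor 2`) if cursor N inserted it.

Answer: cursor 1

Derivation:
After op 1 (move_right): buffer="eotp" (len 4), cursors c1@2 c2@3, authorship ....
After op 2 (insert('d')): buffer="eodtdp" (len 6), cursors c1@3 c2@5, authorship ..1.2.
After op 3 (move_left): buffer="eodtdp" (len 6), cursors c1@2 c2@4, authorship ..1.2.
After op 4 (insert('r')): buffer="eordtrdp" (len 8), cursors c1@3 c2@6, authorship ..11.22.
Authorship (.=original, N=cursor N): . . 1 1 . 2 2 .
Index 2: author = 1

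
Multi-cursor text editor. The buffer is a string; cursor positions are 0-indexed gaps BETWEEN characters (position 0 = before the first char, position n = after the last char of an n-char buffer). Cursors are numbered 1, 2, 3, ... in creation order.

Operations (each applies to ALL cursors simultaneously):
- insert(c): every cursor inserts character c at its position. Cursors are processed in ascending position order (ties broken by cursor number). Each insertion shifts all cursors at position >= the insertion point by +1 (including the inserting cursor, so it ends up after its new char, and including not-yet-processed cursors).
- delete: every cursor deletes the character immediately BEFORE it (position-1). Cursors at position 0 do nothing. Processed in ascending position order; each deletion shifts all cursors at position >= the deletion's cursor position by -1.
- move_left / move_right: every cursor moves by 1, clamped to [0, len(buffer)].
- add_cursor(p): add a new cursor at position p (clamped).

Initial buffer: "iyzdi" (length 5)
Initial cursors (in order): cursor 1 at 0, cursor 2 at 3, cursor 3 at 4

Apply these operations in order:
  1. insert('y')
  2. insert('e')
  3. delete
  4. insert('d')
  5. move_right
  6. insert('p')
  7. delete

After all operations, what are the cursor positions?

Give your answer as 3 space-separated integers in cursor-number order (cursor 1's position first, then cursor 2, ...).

Answer: 3 8 11

Derivation:
After op 1 (insert('y')): buffer="yiyzydyi" (len 8), cursors c1@1 c2@5 c3@7, authorship 1...2.3.
After op 2 (insert('e')): buffer="yeiyzyedyei" (len 11), cursors c1@2 c2@7 c3@10, authorship 11...22.33.
After op 3 (delete): buffer="yiyzydyi" (len 8), cursors c1@1 c2@5 c3@7, authorship 1...2.3.
After op 4 (insert('d')): buffer="ydiyzyddydi" (len 11), cursors c1@2 c2@7 c3@10, authorship 11...22.33.
After op 5 (move_right): buffer="ydiyzyddydi" (len 11), cursors c1@3 c2@8 c3@11, authorship 11...22.33.
After op 6 (insert('p')): buffer="ydipyzyddpydip" (len 14), cursors c1@4 c2@10 c3@14, authorship 11.1..22.233.3
After op 7 (delete): buffer="ydiyzyddydi" (len 11), cursors c1@3 c2@8 c3@11, authorship 11...22.33.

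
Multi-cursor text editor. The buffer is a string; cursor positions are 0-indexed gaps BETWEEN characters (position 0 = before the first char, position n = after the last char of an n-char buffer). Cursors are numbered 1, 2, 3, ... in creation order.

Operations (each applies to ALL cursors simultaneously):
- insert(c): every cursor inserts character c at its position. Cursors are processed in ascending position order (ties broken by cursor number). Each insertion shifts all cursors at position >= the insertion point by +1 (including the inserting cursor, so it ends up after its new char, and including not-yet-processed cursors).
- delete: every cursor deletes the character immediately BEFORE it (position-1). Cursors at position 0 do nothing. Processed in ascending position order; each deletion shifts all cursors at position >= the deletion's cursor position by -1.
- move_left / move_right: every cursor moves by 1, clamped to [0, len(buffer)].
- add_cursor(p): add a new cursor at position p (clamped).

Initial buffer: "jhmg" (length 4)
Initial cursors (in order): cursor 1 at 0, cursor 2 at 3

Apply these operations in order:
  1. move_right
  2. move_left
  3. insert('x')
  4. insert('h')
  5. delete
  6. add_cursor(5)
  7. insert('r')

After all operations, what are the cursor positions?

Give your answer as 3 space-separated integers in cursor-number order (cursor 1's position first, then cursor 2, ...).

Answer: 2 8 8

Derivation:
After op 1 (move_right): buffer="jhmg" (len 4), cursors c1@1 c2@4, authorship ....
After op 2 (move_left): buffer="jhmg" (len 4), cursors c1@0 c2@3, authorship ....
After op 3 (insert('x')): buffer="xjhmxg" (len 6), cursors c1@1 c2@5, authorship 1...2.
After op 4 (insert('h')): buffer="xhjhmxhg" (len 8), cursors c1@2 c2@7, authorship 11...22.
After op 5 (delete): buffer="xjhmxg" (len 6), cursors c1@1 c2@5, authorship 1...2.
After op 6 (add_cursor(5)): buffer="xjhmxg" (len 6), cursors c1@1 c2@5 c3@5, authorship 1...2.
After op 7 (insert('r')): buffer="xrjhmxrrg" (len 9), cursors c1@2 c2@8 c3@8, authorship 11...223.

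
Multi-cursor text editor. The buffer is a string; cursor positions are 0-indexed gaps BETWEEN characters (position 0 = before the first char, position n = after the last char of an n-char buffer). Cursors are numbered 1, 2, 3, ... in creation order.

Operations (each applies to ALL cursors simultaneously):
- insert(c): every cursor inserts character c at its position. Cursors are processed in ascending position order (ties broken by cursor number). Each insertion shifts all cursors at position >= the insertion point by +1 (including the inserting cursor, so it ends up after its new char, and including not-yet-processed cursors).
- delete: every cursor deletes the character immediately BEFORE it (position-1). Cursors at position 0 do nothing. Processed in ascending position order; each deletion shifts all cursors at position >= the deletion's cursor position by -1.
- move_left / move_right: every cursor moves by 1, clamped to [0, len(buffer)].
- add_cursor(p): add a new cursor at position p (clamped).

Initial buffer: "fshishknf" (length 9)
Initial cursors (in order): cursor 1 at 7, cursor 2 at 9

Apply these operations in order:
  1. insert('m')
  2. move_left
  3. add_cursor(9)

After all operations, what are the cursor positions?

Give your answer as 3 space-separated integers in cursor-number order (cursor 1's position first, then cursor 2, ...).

After op 1 (insert('m')): buffer="fshishkmnfm" (len 11), cursors c1@8 c2@11, authorship .......1..2
After op 2 (move_left): buffer="fshishkmnfm" (len 11), cursors c1@7 c2@10, authorship .......1..2
After op 3 (add_cursor(9)): buffer="fshishkmnfm" (len 11), cursors c1@7 c3@9 c2@10, authorship .......1..2

Answer: 7 10 9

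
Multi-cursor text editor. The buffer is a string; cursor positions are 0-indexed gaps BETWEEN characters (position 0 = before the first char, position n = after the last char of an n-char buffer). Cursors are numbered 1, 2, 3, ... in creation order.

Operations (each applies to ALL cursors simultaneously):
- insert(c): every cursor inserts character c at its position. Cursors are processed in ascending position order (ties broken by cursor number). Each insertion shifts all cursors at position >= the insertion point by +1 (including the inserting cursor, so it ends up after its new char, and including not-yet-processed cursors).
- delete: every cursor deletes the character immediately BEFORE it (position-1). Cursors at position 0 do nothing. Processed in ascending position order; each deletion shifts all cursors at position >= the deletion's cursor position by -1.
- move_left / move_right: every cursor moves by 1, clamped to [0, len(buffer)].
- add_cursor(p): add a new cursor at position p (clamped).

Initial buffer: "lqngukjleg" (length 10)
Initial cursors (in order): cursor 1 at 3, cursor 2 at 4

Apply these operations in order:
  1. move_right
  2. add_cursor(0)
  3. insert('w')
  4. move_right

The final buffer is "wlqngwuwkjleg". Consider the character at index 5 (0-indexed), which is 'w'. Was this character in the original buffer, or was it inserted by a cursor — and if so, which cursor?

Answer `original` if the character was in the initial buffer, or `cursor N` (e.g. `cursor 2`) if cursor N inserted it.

Answer: cursor 1

Derivation:
After op 1 (move_right): buffer="lqngukjleg" (len 10), cursors c1@4 c2@5, authorship ..........
After op 2 (add_cursor(0)): buffer="lqngukjleg" (len 10), cursors c3@0 c1@4 c2@5, authorship ..........
After op 3 (insert('w')): buffer="wlqngwuwkjleg" (len 13), cursors c3@1 c1@6 c2@8, authorship 3....1.2.....
After op 4 (move_right): buffer="wlqngwuwkjleg" (len 13), cursors c3@2 c1@7 c2@9, authorship 3....1.2.....
Authorship (.=original, N=cursor N): 3 . . . . 1 . 2 . . . . .
Index 5: author = 1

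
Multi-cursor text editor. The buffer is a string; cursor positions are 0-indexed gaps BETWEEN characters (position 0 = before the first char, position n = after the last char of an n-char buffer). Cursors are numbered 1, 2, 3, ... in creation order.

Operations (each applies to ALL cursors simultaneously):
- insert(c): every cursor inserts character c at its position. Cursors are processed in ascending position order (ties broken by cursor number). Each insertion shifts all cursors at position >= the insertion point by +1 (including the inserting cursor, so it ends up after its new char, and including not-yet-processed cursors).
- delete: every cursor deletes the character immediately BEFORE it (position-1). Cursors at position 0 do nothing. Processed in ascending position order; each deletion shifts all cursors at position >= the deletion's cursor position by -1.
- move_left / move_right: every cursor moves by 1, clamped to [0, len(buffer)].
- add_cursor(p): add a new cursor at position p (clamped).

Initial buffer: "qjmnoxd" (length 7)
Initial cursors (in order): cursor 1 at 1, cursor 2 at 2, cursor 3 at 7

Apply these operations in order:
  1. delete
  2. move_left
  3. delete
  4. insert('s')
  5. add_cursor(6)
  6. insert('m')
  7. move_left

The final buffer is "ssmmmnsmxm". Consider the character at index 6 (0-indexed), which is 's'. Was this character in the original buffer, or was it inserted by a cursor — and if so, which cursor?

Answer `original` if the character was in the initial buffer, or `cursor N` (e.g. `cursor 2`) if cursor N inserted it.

After op 1 (delete): buffer="mnox" (len 4), cursors c1@0 c2@0 c3@4, authorship ....
After op 2 (move_left): buffer="mnox" (len 4), cursors c1@0 c2@0 c3@3, authorship ....
After op 3 (delete): buffer="mnx" (len 3), cursors c1@0 c2@0 c3@2, authorship ...
After op 4 (insert('s')): buffer="ssmnsx" (len 6), cursors c1@2 c2@2 c3@5, authorship 12..3.
After op 5 (add_cursor(6)): buffer="ssmnsx" (len 6), cursors c1@2 c2@2 c3@5 c4@6, authorship 12..3.
After op 6 (insert('m')): buffer="ssmmmnsmxm" (len 10), cursors c1@4 c2@4 c3@8 c4@10, authorship 1212..33.4
After op 7 (move_left): buffer="ssmmmnsmxm" (len 10), cursors c1@3 c2@3 c3@7 c4@9, authorship 1212..33.4
Authorship (.=original, N=cursor N): 1 2 1 2 . . 3 3 . 4
Index 6: author = 3

Answer: cursor 3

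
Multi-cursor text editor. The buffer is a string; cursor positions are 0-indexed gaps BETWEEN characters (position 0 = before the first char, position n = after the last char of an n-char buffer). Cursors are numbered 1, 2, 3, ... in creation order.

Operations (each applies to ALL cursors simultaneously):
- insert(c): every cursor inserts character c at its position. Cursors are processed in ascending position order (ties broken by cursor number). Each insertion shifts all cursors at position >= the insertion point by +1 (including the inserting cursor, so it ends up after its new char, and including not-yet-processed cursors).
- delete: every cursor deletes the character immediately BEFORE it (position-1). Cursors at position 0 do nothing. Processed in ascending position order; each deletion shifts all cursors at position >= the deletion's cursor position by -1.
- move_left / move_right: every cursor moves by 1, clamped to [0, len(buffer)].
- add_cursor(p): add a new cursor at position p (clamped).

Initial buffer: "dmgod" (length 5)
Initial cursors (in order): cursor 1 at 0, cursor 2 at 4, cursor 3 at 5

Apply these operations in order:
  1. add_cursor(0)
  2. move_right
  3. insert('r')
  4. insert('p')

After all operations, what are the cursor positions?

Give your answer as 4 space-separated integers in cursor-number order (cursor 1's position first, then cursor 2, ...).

Answer: 5 13 13 5

Derivation:
After op 1 (add_cursor(0)): buffer="dmgod" (len 5), cursors c1@0 c4@0 c2@4 c3@5, authorship .....
After op 2 (move_right): buffer="dmgod" (len 5), cursors c1@1 c4@1 c2@5 c3@5, authorship .....
After op 3 (insert('r')): buffer="drrmgodrr" (len 9), cursors c1@3 c4@3 c2@9 c3@9, authorship .14....23
After op 4 (insert('p')): buffer="drrppmgodrrpp" (len 13), cursors c1@5 c4@5 c2@13 c3@13, authorship .1414....2323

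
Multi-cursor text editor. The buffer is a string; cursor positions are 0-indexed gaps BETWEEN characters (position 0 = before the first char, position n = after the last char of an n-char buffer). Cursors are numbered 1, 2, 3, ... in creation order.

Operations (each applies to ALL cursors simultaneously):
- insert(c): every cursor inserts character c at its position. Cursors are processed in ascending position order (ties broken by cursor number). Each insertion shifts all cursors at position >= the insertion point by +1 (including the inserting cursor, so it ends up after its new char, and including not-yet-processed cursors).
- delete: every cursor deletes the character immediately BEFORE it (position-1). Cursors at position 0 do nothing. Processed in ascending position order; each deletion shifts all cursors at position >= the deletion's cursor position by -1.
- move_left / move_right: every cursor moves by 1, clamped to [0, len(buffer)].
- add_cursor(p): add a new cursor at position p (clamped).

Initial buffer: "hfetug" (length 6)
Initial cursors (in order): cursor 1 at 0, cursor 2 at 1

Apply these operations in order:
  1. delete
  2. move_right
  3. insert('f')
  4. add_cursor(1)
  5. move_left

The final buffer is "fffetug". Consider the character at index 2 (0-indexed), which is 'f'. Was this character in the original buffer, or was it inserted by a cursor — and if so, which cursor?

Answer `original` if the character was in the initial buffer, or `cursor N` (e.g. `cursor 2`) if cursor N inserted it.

Answer: cursor 2

Derivation:
After op 1 (delete): buffer="fetug" (len 5), cursors c1@0 c2@0, authorship .....
After op 2 (move_right): buffer="fetug" (len 5), cursors c1@1 c2@1, authorship .....
After op 3 (insert('f')): buffer="fffetug" (len 7), cursors c1@3 c2@3, authorship .12....
After op 4 (add_cursor(1)): buffer="fffetug" (len 7), cursors c3@1 c1@3 c2@3, authorship .12....
After op 5 (move_left): buffer="fffetug" (len 7), cursors c3@0 c1@2 c2@2, authorship .12....
Authorship (.=original, N=cursor N): . 1 2 . . . .
Index 2: author = 2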